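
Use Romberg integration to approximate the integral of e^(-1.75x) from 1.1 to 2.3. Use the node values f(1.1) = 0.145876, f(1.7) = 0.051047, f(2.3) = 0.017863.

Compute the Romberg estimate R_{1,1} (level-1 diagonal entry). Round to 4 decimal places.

R_{0,0} (trapezoid, 1 panel, h=1.2000): 0.098243
R_{1,0} (trapezoid, 2 panels, h=0.6000): 0.079750
R_{1,1} = 0.079750 + (0.079750 − 0.098243)/3 = 0.073586

0.0736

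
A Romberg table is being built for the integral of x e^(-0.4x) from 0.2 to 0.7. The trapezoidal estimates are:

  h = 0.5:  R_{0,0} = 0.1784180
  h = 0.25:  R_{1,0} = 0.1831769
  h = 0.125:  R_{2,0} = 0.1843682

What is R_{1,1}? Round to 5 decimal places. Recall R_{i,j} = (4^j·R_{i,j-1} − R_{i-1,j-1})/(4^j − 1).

R_{1,1} = (4·0.1831769 − 0.1784180) / 3 = 0.1847632

0.18476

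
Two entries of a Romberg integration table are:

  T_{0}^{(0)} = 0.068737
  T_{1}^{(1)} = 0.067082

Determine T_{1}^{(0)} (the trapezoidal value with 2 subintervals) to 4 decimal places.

0.0675

From T_{1}^{(1)} = (4·T_{1}^{(0)} − T_{0}^{(0)})/3, solve for T_{1}^{(0)}:
4·T_{1}^{(0)} = 3·0.067082 + 0.068737 = 0.269983
T_{1}^{(0)} = 0.067496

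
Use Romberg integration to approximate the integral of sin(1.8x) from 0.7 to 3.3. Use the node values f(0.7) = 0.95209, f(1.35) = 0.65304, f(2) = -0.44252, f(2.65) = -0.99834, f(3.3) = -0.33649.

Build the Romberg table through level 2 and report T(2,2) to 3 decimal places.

T(0,0) (trapezoid, 1 panel, h=2.6000): 0.80028
T(1,0) (trapezoid, 2 panels, h=1.3000): -0.17514
T(2,0) (trapezoid, 4 panels, h=0.6500): -0.31201
T(1,1) = -0.17514 + (-0.17514 − 0.80028)/3 = -0.50028
T(2,1) = -0.31201 + (-0.31201 − (-0.17514))/3 = -0.35763
T(2,2) = -0.35763 + (-0.35763 − (-0.50028))/15 = -0.34812

-0.348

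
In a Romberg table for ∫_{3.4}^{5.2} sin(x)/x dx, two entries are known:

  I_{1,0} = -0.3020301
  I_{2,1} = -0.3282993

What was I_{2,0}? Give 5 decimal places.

From I_{2,1} = (4·I_{2,0} − I_{1,0})/3, solve for I_{2,0}:
4·I_{2,0} = 3·(-0.3282993) + (-0.3020301) = -1.2869280
I_{2,0} = -0.3217320

-0.32173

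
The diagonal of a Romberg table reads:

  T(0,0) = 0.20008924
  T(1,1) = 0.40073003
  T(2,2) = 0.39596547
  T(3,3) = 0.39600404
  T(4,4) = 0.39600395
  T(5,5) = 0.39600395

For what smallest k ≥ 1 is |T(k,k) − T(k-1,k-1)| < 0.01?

|T(1,1) − T(0,0)| = 0.20064079 ≥ 0.01
|T(2,2) − T(1,1)| = 0.00476456 < 0.01

k = 2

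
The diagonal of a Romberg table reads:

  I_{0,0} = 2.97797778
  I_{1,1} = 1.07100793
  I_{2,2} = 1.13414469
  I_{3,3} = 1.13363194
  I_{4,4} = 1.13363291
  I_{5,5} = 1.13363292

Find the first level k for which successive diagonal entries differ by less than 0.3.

|I_{1,1} − I_{0,0}| = 1.90696985 ≥ 0.3
|I_{2,2} − I_{1,1}| = 0.06313676 < 0.3

k = 2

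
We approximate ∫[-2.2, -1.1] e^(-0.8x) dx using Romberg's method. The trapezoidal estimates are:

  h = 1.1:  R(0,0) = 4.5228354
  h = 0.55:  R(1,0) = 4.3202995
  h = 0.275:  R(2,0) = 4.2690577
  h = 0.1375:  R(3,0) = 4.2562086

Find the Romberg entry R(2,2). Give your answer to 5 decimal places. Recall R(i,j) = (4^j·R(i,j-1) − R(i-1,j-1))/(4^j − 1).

Richardson extrapolation on the trapezoidal column (denominator 4−1=3):
R(1,1) = 4.3202995 + (4.3202995 − 4.5228354)/3 = 4.2527875
R(2,1) = (4·4.2690577 − 4.3202995) / 3 = 4.2519771
R(2,2) = 4.2519771 + (4.2519771 − 4.2527875)/15 = 4.2519231

4.25192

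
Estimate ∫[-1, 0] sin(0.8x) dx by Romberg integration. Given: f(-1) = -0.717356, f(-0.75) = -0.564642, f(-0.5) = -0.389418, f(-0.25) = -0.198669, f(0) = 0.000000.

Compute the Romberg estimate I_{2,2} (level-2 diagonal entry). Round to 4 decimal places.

-0.3791

I_{0,0} (trapezoid, 1 panel, h=1.0000): -0.358678
I_{1,0} (trapezoid, 2 panels, h=0.5000): -0.374048
I_{2,0} (trapezoid, 4 panels, h=0.2500): -0.377852
I_{1,1} = -0.374048 + (-0.374048 − (-0.358678))/3 = -0.379171
I_{2,1} = -0.377852 + (-0.377852 − (-0.374048))/3 = -0.379120
I_{2,2} = -0.379120 + (-0.379120 − (-0.379171))/15 = -0.379117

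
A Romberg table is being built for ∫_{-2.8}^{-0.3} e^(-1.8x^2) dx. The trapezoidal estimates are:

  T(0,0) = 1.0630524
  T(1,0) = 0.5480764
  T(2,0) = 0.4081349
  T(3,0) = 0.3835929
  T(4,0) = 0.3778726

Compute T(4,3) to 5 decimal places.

Richardson extrapolation on the trapezoidal column (denominator 4−1=3):
T(2,1) = 0.4081349 + (0.4081349 − 0.5480764)/3 = 0.3614877
T(3,1) = (4·0.3835929 − 0.4081349) / 3 = 0.3754122
T(4,1) = (4·0.3778726 − 0.3835929) / 3 = 0.3759658
T(3,2) = (16·0.3754122 − 0.3614877) / 15 = 0.3763405
T(4,2) = 0.3759658 + (0.3759658 − 0.3754122)/15 = 0.3760027
T(4,3) = 0.3760027 + (0.3760027 − 0.3763405)/63 = 0.3759973

0.37600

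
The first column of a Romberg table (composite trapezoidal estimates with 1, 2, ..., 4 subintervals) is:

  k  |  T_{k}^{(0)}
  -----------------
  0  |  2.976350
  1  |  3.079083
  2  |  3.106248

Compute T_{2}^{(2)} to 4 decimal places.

Richardson extrapolation on the trapezoidal column (denominator 4−1=3):
T_{1}^{(1)} = (4·3.079083 − 2.976350) / 3 = 3.113327
T_{2}^{(1)} = 3.106248 + (3.106248 − 3.079083)/3 = 3.115303
T_{2}^{(2)} = (16·3.115303 − 3.113327) / 15 = 3.115435

3.1154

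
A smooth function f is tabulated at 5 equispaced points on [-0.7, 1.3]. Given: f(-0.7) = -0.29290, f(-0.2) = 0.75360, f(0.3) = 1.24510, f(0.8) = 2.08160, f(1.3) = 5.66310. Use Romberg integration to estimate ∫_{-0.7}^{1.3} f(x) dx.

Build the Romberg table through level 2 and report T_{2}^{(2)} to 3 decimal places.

3.184

T_{0}^{(0)} (trapezoid, 1 panel, h=2.0000): 5.37020
T_{1}^{(0)} (trapezoid, 2 panels, h=1.0000): 3.93020
T_{2}^{(0)} (trapezoid, 4 panels, h=0.5000): 3.38270
T_{1}^{(1)} = 3.93020 + (3.93020 − 5.37020)/3 = 3.45020
T_{2}^{(1)} = 3.38270 + (3.38270 − 3.93020)/3 = 3.20020
T_{2}^{(2)} = 3.20020 + (3.20020 − 3.45020)/15 = 3.18353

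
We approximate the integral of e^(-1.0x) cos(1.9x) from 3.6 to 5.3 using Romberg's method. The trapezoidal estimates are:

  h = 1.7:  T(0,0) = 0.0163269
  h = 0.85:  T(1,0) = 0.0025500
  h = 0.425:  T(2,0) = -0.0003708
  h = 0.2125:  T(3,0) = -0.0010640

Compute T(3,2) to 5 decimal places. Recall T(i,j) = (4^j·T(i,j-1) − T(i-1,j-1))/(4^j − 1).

T(2,1) = -0.0003708 + (-0.0003708 − 0.0025500)/3 = -0.0013444
T(3,1) = -0.0010640 + (-0.0010640 − (-0.0003708))/3 = -0.0012951
T(3,2) = (16·(-0.0012951) − (-0.0013444)) / 15 = -0.0012918

-0.00129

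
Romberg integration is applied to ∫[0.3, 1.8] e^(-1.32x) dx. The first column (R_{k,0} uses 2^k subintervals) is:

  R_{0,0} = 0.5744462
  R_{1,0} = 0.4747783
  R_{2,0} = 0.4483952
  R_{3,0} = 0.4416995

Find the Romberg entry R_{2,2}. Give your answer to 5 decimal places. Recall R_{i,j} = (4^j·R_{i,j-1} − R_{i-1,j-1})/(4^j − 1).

R_{1,1} = 0.4747783 + (0.4747783 − 0.5744462)/3 = 0.4415557
R_{2,1} = 0.4483952 + (0.4483952 − 0.4747783)/3 = 0.4396008
R_{2,2} = (16·0.4396008 − 0.4415557) / 15 = 0.4394705

0.43947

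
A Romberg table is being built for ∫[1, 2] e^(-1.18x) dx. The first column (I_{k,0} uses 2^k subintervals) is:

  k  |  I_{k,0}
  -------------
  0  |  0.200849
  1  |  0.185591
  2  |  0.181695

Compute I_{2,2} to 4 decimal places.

0.1804

Richardson extrapolation on the trapezoidal column (denominator 4−1=3):
I_{1,1} = 0.185591 + (0.185591 − 0.200849)/3 = 0.180505
I_{2,1} = 0.181695 + (0.181695 − 0.185591)/3 = 0.180396
I_{2,2} = 0.180396 + (0.180396 − 0.180505)/15 = 0.180389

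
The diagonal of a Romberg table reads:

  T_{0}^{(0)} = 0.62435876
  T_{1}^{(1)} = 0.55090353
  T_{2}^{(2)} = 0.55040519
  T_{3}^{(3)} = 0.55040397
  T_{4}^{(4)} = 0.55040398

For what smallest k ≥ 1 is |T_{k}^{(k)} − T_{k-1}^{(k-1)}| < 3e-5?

|T_{1}^{(1)} − T_{0}^{(0)}| = 0.07345523 ≥ 3e-5
|T_{2}^{(2)} − T_{1}^{(1)}| = 0.00049834 ≥ 3e-5
|T_{3}^{(3)} − T_{2}^{(2)}| = 0.00000122 < 3e-5

k = 3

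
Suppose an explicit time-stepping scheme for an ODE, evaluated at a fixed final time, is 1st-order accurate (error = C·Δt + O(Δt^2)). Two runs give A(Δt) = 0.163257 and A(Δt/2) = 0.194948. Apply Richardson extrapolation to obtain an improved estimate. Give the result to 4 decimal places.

The leading error scales as Δt; refining by a factor of 2 reduces it by 2^1 = 2.
Extrapolated value = (2·A(Δt/2) − A(Δt)) / (2 − 1)
= (2·0.194948 − 0.163257) / 1
= 0.226639 / 1 = 0.226639

0.2266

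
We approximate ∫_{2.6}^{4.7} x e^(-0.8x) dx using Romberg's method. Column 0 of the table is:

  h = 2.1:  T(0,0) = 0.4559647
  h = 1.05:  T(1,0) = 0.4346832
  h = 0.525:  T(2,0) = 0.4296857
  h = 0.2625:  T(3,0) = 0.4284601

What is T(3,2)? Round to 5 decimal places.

0.42805

T(2,1) = (4·0.4296857 − 0.4346832) / 3 = 0.4280199
T(3,1) = (4·0.4284601 − 0.4296857) / 3 = 0.4280516
T(3,2) = 0.4280516 + (0.4280516 − 0.4280199)/15 = 0.4280537
(Column j=1 coincides with Simpson's rule on the same nodes.)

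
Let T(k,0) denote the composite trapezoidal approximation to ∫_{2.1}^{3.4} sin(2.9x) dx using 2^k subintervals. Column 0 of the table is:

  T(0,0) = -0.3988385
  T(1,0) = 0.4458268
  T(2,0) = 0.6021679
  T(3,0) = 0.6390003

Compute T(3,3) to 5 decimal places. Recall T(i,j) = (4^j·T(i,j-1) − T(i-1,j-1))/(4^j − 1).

0.65110

Richardson extrapolation on the trapezoidal column (denominator 4−1=3):
T(1,1) = 0.4458268 + (0.4458268 − (-0.3988385))/3 = 0.7273819
T(2,1) = (4·0.6021679 − 0.4458268) / 3 = 0.6542816
T(3,1) = 0.6390003 + (0.6390003 − 0.6021679)/3 = 0.6512778
T(2,2) = (16·0.6542816 − 0.7273819) / 15 = 0.6494082
T(3,2) = (16·0.6512778 − 0.6542816) / 15 = 0.6510775
T(3,3) = 0.6510775 + (0.6510775 − 0.6494082)/63 = 0.6511040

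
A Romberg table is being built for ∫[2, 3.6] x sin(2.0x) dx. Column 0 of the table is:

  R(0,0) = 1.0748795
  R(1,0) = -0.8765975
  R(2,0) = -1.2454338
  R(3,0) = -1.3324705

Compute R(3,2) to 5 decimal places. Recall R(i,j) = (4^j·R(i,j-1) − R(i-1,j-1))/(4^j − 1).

-1.36102

Richardson extrapolation on the trapezoidal column (denominator 4−1=3):
R(2,1) = -1.2454338 + (-1.2454338 − (-0.8765975))/3 = -1.3683792
R(3,1) = -1.3324705 + (-1.3324705 − (-1.2454338))/3 = -1.3614827
R(3,2) = -1.3614827 + (-1.3614827 − (-1.3683792))/15 = -1.3610229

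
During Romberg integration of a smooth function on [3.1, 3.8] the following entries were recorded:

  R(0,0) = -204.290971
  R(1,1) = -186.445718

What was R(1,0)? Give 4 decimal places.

From R(1,1) = (4·R(1,0) − R(0,0))/3, solve for R(1,0):
4·R(1,0) = 3·(-186.445718) + (-204.290971) = -763.628125
R(1,0) = -190.907031

-190.9070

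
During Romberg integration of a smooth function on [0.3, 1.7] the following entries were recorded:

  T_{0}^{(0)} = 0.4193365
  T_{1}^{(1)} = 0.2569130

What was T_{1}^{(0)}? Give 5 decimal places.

0.29752

From T_{1}^{(1)} = (4·T_{1}^{(0)} − T_{0}^{(0)})/3, solve for T_{1}^{(0)}:
4·T_{1}^{(0)} = 3·0.2569130 + 0.4193365 = 1.1900755
T_{1}^{(0)} = 0.2975189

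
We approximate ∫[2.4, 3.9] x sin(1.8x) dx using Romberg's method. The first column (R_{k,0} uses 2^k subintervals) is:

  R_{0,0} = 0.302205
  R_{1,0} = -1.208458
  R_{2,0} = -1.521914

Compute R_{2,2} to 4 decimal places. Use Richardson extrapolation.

R_{1,1} = -1.208458 + (-1.208458 − 0.302205)/3 = -1.712012
R_{2,1} = -1.521914 + (-1.521914 − (-1.208458))/3 = -1.626399
R_{2,2} = (16·(-1.626399) − (-1.712012)) / 15 = -1.620691

-1.6207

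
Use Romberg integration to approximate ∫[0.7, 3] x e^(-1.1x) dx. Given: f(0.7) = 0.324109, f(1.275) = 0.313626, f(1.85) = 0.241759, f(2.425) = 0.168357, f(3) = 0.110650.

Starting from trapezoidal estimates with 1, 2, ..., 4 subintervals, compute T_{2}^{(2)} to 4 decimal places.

T_{0}^{(0)} (trapezoid, 1 panel, h=2.3000): 0.499973
T_{1}^{(0)} (trapezoid, 2 panels, h=1.1500): 0.528009
T_{2}^{(0)} (trapezoid, 4 panels, h=0.5750): 0.541145
T_{1}^{(1)} = 0.528009 + (0.528009 − 0.499973)/3 = 0.537354
T_{2}^{(1)} = 0.541145 + (0.541145 − 0.528009)/3 = 0.545524
T_{2}^{(2)} = 0.545524 + (0.545524 − 0.537354)/15 = 0.546069

0.5461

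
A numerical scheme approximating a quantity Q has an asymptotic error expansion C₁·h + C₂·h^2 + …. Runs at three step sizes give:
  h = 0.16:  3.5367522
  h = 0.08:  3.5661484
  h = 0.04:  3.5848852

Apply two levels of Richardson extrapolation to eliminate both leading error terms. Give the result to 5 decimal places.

First eliminate the h term (factor 2^1 = 2):
  B₁ = (2·3.5661484 − 3.5367522)/1 = 3.5955446
  B₂ = (2·3.5848852 − 3.5661484)/1 = 3.6036220
Then eliminate the h^2 term (factor 2^2 = 4):
  (4·3.6036220 − 3.5955446)/3 = 3.6063145

3.60631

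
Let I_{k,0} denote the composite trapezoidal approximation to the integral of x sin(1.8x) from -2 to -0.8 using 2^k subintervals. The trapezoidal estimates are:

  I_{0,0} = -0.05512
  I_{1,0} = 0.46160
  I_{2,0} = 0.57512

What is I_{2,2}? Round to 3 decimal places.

Richardson extrapolation on the trapezoidal column (denominator 4−1=3):
I_{1,1} = 0.46160 + (0.46160 − (-0.05512))/3 = 0.63384
I_{2,1} = (4·0.57512 − 0.46160) / 3 = 0.61296
I_{2,2} = 0.61296 + (0.61296 − 0.63384)/15 = 0.61157

0.612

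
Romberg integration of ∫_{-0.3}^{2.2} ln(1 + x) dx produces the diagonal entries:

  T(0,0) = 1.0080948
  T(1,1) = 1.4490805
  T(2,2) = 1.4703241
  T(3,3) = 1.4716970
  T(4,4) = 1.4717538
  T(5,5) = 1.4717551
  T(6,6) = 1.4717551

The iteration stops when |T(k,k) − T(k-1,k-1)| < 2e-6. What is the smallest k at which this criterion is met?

|T(1,1) − T(0,0)| = 0.4409857 ≥ 2e-6
|T(2,2) − T(1,1)| = 0.0212436 ≥ 2e-6
|T(3,3) − T(2,2)| = 0.0013729 ≥ 2e-6
|T(4,4) − T(3,3)| = 0.0000568 ≥ 2e-6
|T(5,5) − T(4,4)| = 0.0000013 < 2e-6

k = 5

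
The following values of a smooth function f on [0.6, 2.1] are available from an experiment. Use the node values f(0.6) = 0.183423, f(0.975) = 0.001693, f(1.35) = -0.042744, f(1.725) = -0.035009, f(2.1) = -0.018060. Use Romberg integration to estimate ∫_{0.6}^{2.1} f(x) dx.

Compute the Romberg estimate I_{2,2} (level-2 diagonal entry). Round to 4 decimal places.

-0.0070

I_{0,0} (trapezoid, 1 panel, h=1.5000): 0.124022
I_{1,0} (trapezoid, 2 panels, h=0.7500): 0.029953
I_{2,0} (trapezoid, 4 panels, h=0.3750): 0.002483
I_{1,1} = 0.029953 + (0.029953 − 0.124022)/3 = -0.001403
I_{2,1} = 0.002483 + (0.002483 − 0.029953)/3 = -0.006674
I_{2,2} = -0.006674 + (-0.006674 − (-0.001403))/15 = -0.007025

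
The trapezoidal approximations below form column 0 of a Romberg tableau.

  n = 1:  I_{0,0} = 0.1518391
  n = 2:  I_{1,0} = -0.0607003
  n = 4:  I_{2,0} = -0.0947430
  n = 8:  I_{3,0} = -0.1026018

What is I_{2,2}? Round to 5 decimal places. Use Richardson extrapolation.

I_{1,1} = (4·(-0.0607003) − 0.1518391) / 3 = -0.1315468
I_{2,1} = -0.0947430 + (-0.0947430 − (-0.0607003))/3 = -0.1060906
I_{2,2} = -0.1060906 + (-0.1060906 − (-0.1315468))/15 = -0.1043935

-0.10439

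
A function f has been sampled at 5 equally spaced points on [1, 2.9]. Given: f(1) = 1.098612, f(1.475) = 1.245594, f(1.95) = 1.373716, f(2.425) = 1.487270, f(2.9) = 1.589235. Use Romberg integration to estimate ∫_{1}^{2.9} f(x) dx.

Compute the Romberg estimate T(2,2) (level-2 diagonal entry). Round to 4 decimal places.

T(0,0) (trapezoid, 1 panel, h=1.9000): 2.553455
T(1,0) (trapezoid, 2 panels, h=0.9500): 2.581758
T(2,0) (trapezoid, 4 panels, h=0.4750): 2.588989
T(1,1) = 2.581758 + (2.581758 − 2.553455)/3 = 2.591192
T(2,1) = 2.588989 + (2.588989 − 2.581758)/3 = 2.591399
T(2,2) = 2.591399 + (2.591399 − 2.591192)/15 = 2.591413

2.5914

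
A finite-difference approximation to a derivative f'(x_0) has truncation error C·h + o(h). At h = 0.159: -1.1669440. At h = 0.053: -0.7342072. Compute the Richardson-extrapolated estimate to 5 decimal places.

The leading error scales as h; refining by a factor of 3 reduces it by 3^1 = 3.
Extrapolated value = (3·A(h/3) − A(h)) / (3 − 1)
= (3·(-0.7342072) − (-1.1669440)) / 2
= -1.0356776 / 2 = -0.5178388

-0.51784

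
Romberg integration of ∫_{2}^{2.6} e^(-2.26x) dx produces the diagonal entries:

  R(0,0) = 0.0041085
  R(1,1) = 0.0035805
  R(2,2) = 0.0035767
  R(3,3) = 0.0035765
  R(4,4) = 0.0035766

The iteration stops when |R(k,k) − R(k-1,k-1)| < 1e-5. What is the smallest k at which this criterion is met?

k = 2

|R(1,1) − R(0,0)| = 0.0005280 ≥ 1e-5
|R(2,2) − R(1,1)| = 0.0000038 < 1e-5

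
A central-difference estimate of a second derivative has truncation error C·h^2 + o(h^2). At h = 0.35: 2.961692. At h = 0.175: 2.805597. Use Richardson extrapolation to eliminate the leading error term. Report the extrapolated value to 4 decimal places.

2.7536

Extrapolated value = (4·A(h/2) − A(h)) / (4 − 1)
= (4·2.805597 − 2.961692) / 3
= 8.260696 / 3 = 2.753565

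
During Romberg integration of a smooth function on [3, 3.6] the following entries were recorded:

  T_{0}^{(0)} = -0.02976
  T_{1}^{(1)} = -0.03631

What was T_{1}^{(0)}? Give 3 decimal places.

From T_{1}^{(1)} = (4·T_{1}^{(0)} − T_{0}^{(0)})/3, solve for T_{1}^{(0)}:
4·T_{1}^{(0)} = 3·(-0.03631) + (-0.02976) = -0.13869
T_{1}^{(0)} = -0.03467

-0.035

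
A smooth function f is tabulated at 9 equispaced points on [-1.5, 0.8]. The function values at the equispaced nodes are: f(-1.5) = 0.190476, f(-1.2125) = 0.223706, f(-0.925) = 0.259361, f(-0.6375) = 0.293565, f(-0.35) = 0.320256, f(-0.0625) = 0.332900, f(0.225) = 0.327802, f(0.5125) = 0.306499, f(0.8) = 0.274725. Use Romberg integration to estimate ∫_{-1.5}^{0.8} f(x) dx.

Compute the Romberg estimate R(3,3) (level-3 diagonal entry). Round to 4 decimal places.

R(0,0) (trapezoid, 1 panel, h=2.3000): 0.534981
R(1,0) (trapezoid, 2 panels, h=1.1500): 0.635785
R(2,0) (trapezoid, 4 panels, h=0.5750): 0.655511
R(3,0) (trapezoid, 8 panels, h=0.2875): 0.660298
R(1,1) = 0.635785 + (0.635785 − 0.534981)/3 = 0.669386
R(2,1) = 0.655511 + (0.655511 − 0.635785)/3 = 0.662086
R(3,1) = 0.660298 + (0.660298 − 0.655511)/3 = 0.661894
R(2,2) = 0.662086 + (0.662086 − 0.669386)/15 = 0.661599
R(3,2) = 0.661894 + (0.661894 − 0.662086)/15 = 0.661881
R(3,3) = 0.661881 + (0.661881 − 0.661599)/63 = 0.661885

0.6619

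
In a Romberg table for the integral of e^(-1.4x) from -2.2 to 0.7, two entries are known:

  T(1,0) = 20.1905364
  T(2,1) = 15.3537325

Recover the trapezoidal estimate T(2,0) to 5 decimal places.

16.56293

From T(2,1) = (4·T(2,0) − T(1,0))/3, solve for T(2,0):
4·T(2,0) = 3·15.3537325 + 20.1905364 = 66.2517339
T(2,0) = 16.5629335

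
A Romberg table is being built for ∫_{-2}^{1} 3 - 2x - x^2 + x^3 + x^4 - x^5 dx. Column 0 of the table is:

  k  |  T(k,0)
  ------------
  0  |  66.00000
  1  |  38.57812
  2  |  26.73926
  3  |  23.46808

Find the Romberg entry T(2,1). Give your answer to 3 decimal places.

22.793

Richardson extrapolation on the trapezoidal column (denominator 4−1=3):
T(2,1) = 26.73926 + (26.73926 − 38.57812)/3 = 22.79297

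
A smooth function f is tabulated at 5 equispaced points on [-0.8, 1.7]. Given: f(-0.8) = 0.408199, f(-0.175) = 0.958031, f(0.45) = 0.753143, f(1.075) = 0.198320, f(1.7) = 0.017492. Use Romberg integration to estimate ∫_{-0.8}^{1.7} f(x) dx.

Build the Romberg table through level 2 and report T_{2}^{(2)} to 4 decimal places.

1.3617

T_{0}^{(0)} (trapezoid, 1 panel, h=2.5000): 0.532114
T_{1}^{(0)} (trapezoid, 2 panels, h=1.2500): 1.207486
T_{2}^{(0)} (trapezoid, 4 panels, h=0.6250): 1.326462
T_{1}^{(1)} = 1.207486 + (1.207486 − 0.532114)/3 = 1.432610
T_{2}^{(1)} = 1.326462 + (1.326462 − 1.207486)/3 = 1.366121
T_{2}^{(2)} = 1.366121 + (1.366121 − 1.432610)/15 = 1.361688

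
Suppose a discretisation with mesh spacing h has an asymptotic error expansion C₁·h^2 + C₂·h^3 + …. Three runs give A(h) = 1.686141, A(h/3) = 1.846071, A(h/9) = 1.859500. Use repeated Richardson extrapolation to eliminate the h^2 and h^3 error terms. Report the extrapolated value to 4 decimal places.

1.8610

First eliminate the h^2 term (factor 3^2 = 9):
  B₁ = (9·1.846071 − 1.686141)/8 = 1.866062
  B₂ = (9·1.859500 − 1.846071)/8 = 1.861179
Then eliminate the h^3 term (factor 3^3 = 27):
  (27·1.861179 − 1.866062)/26 = 1.860991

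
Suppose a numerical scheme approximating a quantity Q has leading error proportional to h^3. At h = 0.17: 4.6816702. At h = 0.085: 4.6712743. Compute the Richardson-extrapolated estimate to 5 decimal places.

4.66979

The leading error scales as h^3; refining by a factor of 2 reduces it by 2^3 = 8.
Extrapolated value = (8·A(h/2) − A(h)) / (8 − 1)
= (8·4.6712743 − 4.6816702) / 7
= 32.6885242 / 7 = 4.6697892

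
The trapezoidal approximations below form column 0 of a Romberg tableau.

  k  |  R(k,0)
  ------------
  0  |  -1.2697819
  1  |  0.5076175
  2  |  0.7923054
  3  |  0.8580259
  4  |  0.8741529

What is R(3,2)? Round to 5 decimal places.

0.87945

R(2,1) = (4·0.7923054 − 0.5076175) / 3 = 0.8872014
R(3,1) = (4·0.8580259 − 0.7923054) / 3 = 0.8799327
R(3,2) = (16·0.8799327 − 0.8872014) / 15 = 0.8794481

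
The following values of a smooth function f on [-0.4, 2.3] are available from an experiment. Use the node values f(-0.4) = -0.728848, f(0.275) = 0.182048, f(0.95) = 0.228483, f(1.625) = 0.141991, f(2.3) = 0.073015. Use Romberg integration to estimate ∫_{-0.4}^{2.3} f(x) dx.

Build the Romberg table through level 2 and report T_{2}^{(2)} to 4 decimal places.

T_{0}^{(0)} (trapezoid, 1 panel, h=2.7000): -0.885375
T_{1}^{(0)} (trapezoid, 2 panels, h=1.3500): -0.134235
T_{2}^{(0)} (trapezoid, 4 panels, h=0.6750): 0.151609
T_{1}^{(1)} = -0.134235 + (-0.134235 − (-0.885375))/3 = 0.116145
T_{2}^{(1)} = 0.151609 + (0.151609 − (-0.134235))/3 = 0.246890
T_{2}^{(2)} = 0.246890 + (0.246890 − 0.116145)/15 = 0.255606

0.2556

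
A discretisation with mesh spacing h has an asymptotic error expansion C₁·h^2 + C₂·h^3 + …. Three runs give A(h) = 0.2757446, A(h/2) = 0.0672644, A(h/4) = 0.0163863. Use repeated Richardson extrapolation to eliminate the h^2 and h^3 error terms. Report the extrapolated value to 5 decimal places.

-0.00034

First eliminate the h^2 term (factor 2^2 = 4):
  B₁ = (4·0.0672644 − 0.2757446)/3 = -0.0022290
  B₂ = (4·0.0163863 − 0.0672644)/3 = -0.0005731
Then eliminate the h^3 term (factor 2^3 = 8):
  (8·(-0.0005731) − (-0.0022290))/7 = -0.0003365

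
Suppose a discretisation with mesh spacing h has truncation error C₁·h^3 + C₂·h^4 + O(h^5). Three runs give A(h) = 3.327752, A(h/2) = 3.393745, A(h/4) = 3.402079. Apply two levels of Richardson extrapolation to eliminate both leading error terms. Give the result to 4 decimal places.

First eliminate the h^3 term (factor 2^3 = 8):
  B₁ = (8·3.393745 − 3.327752)/7 = 3.403173
  B₂ = (8·3.402079 − 3.393745)/7 = 3.403270
Then eliminate the h^4 term (factor 2^4 = 16):
  (16·3.403270 − 3.403173)/15 = 3.403276

3.4033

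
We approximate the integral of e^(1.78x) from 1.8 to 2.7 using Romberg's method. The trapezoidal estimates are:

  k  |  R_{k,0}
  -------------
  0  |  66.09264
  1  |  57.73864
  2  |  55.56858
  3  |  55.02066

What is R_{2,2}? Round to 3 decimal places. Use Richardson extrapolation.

Richardson extrapolation on the trapezoidal column (denominator 4−1=3):
R_{1,1} = 57.73864 + (57.73864 − 66.09264)/3 = 54.95397
R_{2,1} = (4·55.56858 − 57.73864) / 3 = 54.84523
R_{2,2} = 54.84523 + (54.84523 − 54.95397)/15 = 54.83798

54.838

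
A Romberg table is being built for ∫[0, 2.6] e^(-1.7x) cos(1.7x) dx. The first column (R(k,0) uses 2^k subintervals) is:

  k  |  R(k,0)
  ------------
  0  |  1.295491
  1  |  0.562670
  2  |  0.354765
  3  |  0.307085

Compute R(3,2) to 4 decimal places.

0.2916

R(2,1) = 0.354765 + (0.354765 − 0.562670)/3 = 0.285463
R(3,1) = 0.307085 + (0.307085 − 0.354765)/3 = 0.291192
R(3,2) = (16·0.291192 − 0.285463) / 15 = 0.291574
(Column j=1 coincides with Simpson's rule on the same nodes.)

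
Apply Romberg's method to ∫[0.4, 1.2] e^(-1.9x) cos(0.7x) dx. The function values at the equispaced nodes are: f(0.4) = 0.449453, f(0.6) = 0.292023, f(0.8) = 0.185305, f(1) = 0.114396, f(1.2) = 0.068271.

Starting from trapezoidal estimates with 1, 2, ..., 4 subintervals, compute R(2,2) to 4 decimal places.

0.1676

R(0,0) (trapezoid, 1 panel, h=0.8000): 0.207090
R(1,0) (trapezoid, 2 panels, h=0.4000): 0.177667
R(2,0) (trapezoid, 4 panels, h=0.2000): 0.170117
R(1,1) = 0.177667 + (0.177667 − 0.207090)/3 = 0.167859
R(2,1) = 0.170117 + (0.170117 − 0.177667)/3 = 0.167600
R(2,2) = 0.167600 + (0.167600 − 0.167859)/15 = 0.167583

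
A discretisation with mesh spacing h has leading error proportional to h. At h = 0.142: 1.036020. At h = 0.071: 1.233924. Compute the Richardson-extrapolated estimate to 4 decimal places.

The leading error scales as h; refining by a factor of 2 reduces it by 2^1 = 2.
Extrapolated value = (2·A(h/2) − A(h)) / (2 − 1)
= (2·1.233924 − 1.036020) / 1
= 1.431828 / 1 = 1.431828

1.4318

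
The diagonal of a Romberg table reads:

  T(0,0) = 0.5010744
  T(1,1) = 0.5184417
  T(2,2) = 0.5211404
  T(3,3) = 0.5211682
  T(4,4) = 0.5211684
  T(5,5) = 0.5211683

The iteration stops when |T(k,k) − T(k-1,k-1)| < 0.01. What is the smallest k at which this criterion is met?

|T(1,1) − T(0,0)| = 0.0173673 ≥ 0.01
|T(2,2) − T(1,1)| = 0.0026987 < 0.01

k = 2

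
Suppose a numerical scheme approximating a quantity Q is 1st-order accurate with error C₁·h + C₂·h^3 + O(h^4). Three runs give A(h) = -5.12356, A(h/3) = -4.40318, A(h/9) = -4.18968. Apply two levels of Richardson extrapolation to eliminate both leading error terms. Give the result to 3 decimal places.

First eliminate the h term (factor 3^1 = 3):
  B₁ = (3·(-4.40318) − (-5.12356))/2 = -4.04299
  B₂ = (3·(-4.18968) − (-4.40318))/2 = -4.08293
Then eliminate the h^3 term (factor 3^3 = 27):
  (27·(-4.08293) − (-4.04299))/26 = -4.08447

-4.084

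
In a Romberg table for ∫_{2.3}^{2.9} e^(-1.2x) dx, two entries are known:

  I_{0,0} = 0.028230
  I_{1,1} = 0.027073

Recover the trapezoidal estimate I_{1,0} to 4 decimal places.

From I_{1,1} = (4·I_{1,0} − I_{0,0})/3, solve for I_{1,0}:
4·I_{1,0} = 3·0.027073 + 0.028230 = 0.109449
I_{1,0} = 0.027362

0.0274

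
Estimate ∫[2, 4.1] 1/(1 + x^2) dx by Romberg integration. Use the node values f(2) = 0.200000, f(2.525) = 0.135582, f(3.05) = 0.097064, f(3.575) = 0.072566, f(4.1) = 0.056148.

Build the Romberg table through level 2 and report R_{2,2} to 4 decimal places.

R_{0,0} (trapezoid, 1 panel, h=2.1000): 0.268955
R_{1,0} (trapezoid, 2 panels, h=1.0500): 0.236395
R_{2,0} (trapezoid, 4 panels, h=0.5250): 0.227475
R_{1,1} = 0.236395 + (0.236395 − 0.268955)/3 = 0.225542
R_{2,1} = 0.227475 + (0.227475 − 0.236395)/3 = 0.224502
R_{2,2} = 0.224502 + (0.224502 − 0.225542)/15 = 0.224433

0.2244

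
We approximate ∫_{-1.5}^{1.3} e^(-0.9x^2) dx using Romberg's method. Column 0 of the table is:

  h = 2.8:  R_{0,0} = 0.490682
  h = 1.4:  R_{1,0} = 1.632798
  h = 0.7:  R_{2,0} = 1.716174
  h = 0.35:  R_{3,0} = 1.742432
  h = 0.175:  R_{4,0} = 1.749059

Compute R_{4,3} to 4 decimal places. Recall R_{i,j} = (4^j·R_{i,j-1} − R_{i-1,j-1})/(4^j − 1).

1.7513

Richardson extrapolation on the trapezoidal column (denominator 4−1=3):
R_{2,1} = (4·1.716174 − 1.632798) / 3 = 1.743966
R_{3,1} = 1.742432 + (1.742432 − 1.716174)/3 = 1.751185
R_{4,1} = 1.749059 + (1.749059 − 1.742432)/3 = 1.751268
R_{3,2} = (16·1.751185 − 1.743966) / 15 = 1.751666
R_{4,2} = (16·1.751268 − 1.751185) / 15 = 1.751274
R_{4,3} = 1.751274 + (1.751274 − 1.751666)/63 = 1.751268
(Column j=1 coincides with Simpson's rule on the same nodes.)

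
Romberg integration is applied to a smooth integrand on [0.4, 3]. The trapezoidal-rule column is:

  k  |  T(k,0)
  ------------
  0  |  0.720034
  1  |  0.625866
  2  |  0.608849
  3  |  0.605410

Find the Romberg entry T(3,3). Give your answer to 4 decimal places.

0.6043

Richardson extrapolation on the trapezoidal column (denominator 4−1=3):
T(1,1) = 0.625866 + (0.625866 − 0.720034)/3 = 0.594477
T(2,1) = (4·0.608849 − 0.625866) / 3 = 0.603177
T(3,1) = (4·0.605410 − 0.608849) / 3 = 0.604264
T(2,2) = (16·0.603177 − 0.594477) / 15 = 0.603757
T(3,2) = 0.604264 + (0.604264 − 0.603177)/15 = 0.604336
T(3,3) = (64·0.604336 − 0.603757) / 63 = 0.604345
(Column j=1 coincides with Simpson's rule on the same nodes.)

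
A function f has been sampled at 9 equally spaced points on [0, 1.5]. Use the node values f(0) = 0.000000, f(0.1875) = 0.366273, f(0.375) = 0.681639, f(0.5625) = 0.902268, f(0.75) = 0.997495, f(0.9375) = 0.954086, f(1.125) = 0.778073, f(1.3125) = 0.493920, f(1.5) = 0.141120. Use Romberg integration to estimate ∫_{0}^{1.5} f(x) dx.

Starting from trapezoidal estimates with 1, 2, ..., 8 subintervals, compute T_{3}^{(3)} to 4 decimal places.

T_{0}^{(0)} (trapezoid, 1 panel, h=1.5000): 0.105840
T_{1}^{(0)} (trapezoid, 2 panels, h=0.7500): 0.801041
T_{2}^{(0)} (trapezoid, 4 panels, h=0.3750): 0.947913
T_{3}^{(0)} (trapezoid, 8 panels, h=0.1875): 0.983309
T_{1}^{(1)} = 0.801041 + (0.801041 − 0.105840)/3 = 1.032775
T_{2}^{(1)} = 0.947913 + (0.947913 − 0.801041)/3 = 0.996870
T_{3}^{(1)} = 0.983309 + (0.983309 − 0.947913)/3 = 0.995108
T_{2}^{(2)} = 0.996870 + (0.996870 − 1.032775)/15 = 0.994476
T_{3}^{(2)} = 0.995108 + (0.995108 − 0.996870)/15 = 0.994991
T_{3}^{(3)} = 0.994991 + (0.994991 − 0.994476)/63 = 0.994999

0.9950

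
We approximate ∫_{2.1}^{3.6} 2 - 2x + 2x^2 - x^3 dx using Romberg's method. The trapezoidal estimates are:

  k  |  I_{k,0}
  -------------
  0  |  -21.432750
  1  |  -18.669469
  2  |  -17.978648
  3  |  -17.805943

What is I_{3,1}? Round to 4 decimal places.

-17.7484

I_{3,1} = (4·(-17.805943) − (-17.978648)) / 3 = -17.748375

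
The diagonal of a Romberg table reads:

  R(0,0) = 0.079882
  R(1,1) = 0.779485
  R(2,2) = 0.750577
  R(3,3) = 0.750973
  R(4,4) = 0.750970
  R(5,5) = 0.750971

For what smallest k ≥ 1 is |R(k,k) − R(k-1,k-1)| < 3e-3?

|R(1,1) − R(0,0)| = 0.699603 ≥ 3e-3
|R(2,2) − R(1,1)| = 0.028908 ≥ 3e-3
|R(3,3) − R(2,2)| = 0.000396 < 3e-3

k = 3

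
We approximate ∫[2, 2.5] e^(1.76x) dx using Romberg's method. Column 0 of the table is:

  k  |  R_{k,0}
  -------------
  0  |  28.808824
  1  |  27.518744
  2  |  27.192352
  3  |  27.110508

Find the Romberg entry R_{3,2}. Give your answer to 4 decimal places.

R_{2,1} = (4·27.192352 − 27.518744) / 3 = 27.083555
R_{3,1} = (4·27.110508 − 27.192352) / 3 = 27.083227
R_{3,2} = (16·27.083227 − 27.083555) / 15 = 27.083205

27.0832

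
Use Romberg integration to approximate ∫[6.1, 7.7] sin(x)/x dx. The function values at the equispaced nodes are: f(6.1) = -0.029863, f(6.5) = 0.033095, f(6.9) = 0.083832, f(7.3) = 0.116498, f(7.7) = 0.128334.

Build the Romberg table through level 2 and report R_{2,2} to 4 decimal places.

R_{0,0} (trapezoid, 1 panel, h=1.6000): 0.078777
R_{1,0} (trapezoid, 2 panels, h=0.8000): 0.106454
R_{2,0} (trapezoid, 4 panels, h=0.4000): 0.113064
R_{1,1} = 0.106454 + (0.106454 − 0.078777)/3 = 0.115680
R_{2,1} = 0.113064 + (0.113064 − 0.106454)/3 = 0.115267
R_{2,2} = 0.115267 + (0.115267 − 0.115680)/15 = 0.115239

0.1152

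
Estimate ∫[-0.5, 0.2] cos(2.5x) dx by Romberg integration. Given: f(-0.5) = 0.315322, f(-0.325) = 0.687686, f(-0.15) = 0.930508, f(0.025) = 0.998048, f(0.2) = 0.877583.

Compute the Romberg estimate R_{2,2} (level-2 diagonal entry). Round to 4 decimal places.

R_{0,0} (trapezoid, 1 panel, h=0.7000): 0.417517
R_{1,0} (trapezoid, 2 panels, h=0.3500): 0.534436
R_{2,0} (trapezoid, 4 panels, h=0.1750): 0.562222
R_{1,1} = 0.534436 + (0.534436 − 0.417517)/3 = 0.573409
R_{2,1} = 0.562222 + (0.562222 − 0.534436)/3 = 0.571484
R_{2,2} = 0.571484 + (0.571484 − 0.573409)/15 = 0.571356

0.5714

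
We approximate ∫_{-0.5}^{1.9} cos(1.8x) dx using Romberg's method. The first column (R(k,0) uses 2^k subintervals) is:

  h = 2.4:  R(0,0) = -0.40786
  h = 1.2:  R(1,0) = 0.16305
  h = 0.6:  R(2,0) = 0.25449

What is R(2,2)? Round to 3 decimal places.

0.280

Richardson extrapolation on the trapezoidal column (denominator 4−1=3):
R(1,1) = 0.16305 + (0.16305 − (-0.40786))/3 = 0.35335
R(2,1) = 0.25449 + (0.25449 − 0.16305)/3 = 0.28497
R(2,2) = 0.28497 + (0.28497 − 0.35335)/15 = 0.28041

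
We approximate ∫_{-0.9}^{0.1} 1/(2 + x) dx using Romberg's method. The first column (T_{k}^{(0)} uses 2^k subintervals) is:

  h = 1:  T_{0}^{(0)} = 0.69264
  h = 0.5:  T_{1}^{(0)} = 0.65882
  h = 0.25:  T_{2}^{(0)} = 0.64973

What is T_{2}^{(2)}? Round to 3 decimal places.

Richardson extrapolation on the trapezoidal column (denominator 4−1=3):
T_{1}^{(1)} = (4·0.65882 − 0.69264) / 3 = 0.64755
T_{2}^{(1)} = 0.64973 + (0.64973 − 0.65882)/3 = 0.64670
T_{2}^{(2)} = (16·0.64670 − 0.64755) / 15 = 0.64664
(Column j=1 coincides with Simpson's rule on the same nodes.)

0.647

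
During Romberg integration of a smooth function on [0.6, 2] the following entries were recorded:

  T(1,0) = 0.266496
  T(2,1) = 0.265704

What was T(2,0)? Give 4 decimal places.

From T(2,1) = (4·T(2,0) − T(1,0))/3, solve for T(2,0):
4·T(2,0) = 3·0.265704 + 0.266496 = 1.063608
T(2,0) = 0.265902

0.2659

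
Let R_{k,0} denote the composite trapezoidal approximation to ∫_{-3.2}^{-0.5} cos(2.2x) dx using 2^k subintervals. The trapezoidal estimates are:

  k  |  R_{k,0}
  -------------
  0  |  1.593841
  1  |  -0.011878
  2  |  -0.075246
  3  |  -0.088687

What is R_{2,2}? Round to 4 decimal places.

R_{1,1} = -0.011878 + (-0.011878 − 1.593841)/3 = -0.547118
R_{2,1} = -0.075246 + (-0.075246 − (-0.011878))/3 = -0.096369
R_{2,2} = (16·(-0.096369) − (-0.547118)) / 15 = -0.066319
(Column j=1 coincides with Simpson's rule on the same nodes.)

-0.0663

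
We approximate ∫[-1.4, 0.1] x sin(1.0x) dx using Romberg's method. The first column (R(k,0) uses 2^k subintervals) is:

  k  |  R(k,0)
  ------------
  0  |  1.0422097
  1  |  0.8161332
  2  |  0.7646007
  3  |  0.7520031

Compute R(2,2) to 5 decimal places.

Richardson extrapolation on the trapezoidal column (denominator 4−1=3):
R(1,1) = (4·0.8161332 − 1.0422097) / 3 = 0.7407744
R(2,1) = 0.7646007 + (0.7646007 − 0.8161332)/3 = 0.7474232
R(2,2) = (16·0.7474232 − 0.7407744) / 15 = 0.7478665
(Column j=1 coincides with Simpson's rule on the same nodes.)

0.74787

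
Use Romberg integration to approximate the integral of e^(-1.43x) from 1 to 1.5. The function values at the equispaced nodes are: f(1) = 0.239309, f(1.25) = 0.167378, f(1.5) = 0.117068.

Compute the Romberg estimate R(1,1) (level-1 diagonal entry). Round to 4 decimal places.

0.0855

R(0,0) (trapezoid, 1 panel, h=0.5000): 0.089094
R(1,0) (trapezoid, 2 panels, h=0.2500): 0.086392
R(1,1) = 0.086392 + (0.086392 − 0.089094)/3 = 0.085491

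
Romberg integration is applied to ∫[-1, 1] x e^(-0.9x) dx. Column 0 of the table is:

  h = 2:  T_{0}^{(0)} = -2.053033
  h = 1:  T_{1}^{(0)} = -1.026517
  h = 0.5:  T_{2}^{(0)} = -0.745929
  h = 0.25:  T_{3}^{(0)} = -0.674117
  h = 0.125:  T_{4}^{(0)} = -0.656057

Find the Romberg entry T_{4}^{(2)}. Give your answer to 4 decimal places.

Richardson extrapolation on the trapezoidal column (denominator 4−1=3):
T_{3}^{(1)} = (4·(-0.674117) − (-0.745929)) / 3 = -0.650180
T_{4}^{(1)} = -0.656057 + (-0.656057 − (-0.674117))/3 = -0.650037
T_{4}^{(2)} = -0.650037 + (-0.650037 − (-0.650180))/15 = -0.650027

-0.6500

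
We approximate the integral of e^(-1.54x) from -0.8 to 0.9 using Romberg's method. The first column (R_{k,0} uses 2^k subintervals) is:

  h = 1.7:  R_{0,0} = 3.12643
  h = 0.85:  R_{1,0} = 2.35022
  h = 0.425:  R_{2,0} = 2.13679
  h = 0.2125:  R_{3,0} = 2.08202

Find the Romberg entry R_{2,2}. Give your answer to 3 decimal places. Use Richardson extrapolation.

2.064

Richardson extrapolation on the trapezoidal column (denominator 4−1=3):
R_{1,1} = 2.35022 + (2.35022 − 3.12643)/3 = 2.09148
R_{2,1} = 2.13679 + (2.13679 − 2.35022)/3 = 2.06565
R_{2,2} = 2.06565 + (2.06565 − 2.09148)/15 = 2.06393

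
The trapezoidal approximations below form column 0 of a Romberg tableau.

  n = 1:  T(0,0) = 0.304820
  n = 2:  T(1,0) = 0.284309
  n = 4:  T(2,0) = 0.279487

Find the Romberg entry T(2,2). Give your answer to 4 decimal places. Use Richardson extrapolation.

0.2779

T(1,1) = (4·0.284309 − 0.304820) / 3 = 0.277472
T(2,1) = (4·0.279487 − 0.284309) / 3 = 0.277880
T(2,2) = (16·0.277880 − 0.277472) / 15 = 0.277907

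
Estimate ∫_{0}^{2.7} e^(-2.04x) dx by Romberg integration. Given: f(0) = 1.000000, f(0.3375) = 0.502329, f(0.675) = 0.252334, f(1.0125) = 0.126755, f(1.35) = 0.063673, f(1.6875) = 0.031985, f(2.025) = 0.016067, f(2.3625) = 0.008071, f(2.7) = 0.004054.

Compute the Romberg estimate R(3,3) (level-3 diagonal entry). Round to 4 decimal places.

R(0,0) (trapezoid, 1 panel, h=2.7000): 1.355473
R(1,0) (trapezoid, 2 panels, h=1.3500): 0.763695
R(2,0) (trapezoid, 4 panels, h=0.6750): 0.563018
R(3,0) (trapezoid, 8 panels, h=0.3375): 0.507344
R(1,1) = 0.763695 + (0.763695 − 1.355473)/3 = 0.566436
R(2,1) = 0.563018 + (0.563018 − 0.763695)/3 = 0.496126
R(3,1) = 0.507344 + (0.507344 − 0.563018)/3 = 0.488786
R(2,2) = 0.496126 + (0.496126 − 0.566436)/15 = 0.491439
R(3,2) = 0.488786 + (0.488786 − 0.496126)/15 = 0.488297
R(3,3) = 0.488297 + (0.488297 − 0.491439)/63 = 0.488247

0.4882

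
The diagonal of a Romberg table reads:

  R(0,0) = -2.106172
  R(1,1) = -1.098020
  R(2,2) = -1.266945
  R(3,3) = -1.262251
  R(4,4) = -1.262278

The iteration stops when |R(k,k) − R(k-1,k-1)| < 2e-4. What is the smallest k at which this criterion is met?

k = 4

|R(1,1) − R(0,0)| = 1.008152 ≥ 2e-4
|R(2,2) − R(1,1)| = 0.168925 ≥ 2e-4
|R(3,3) − R(2,2)| = 0.004694 ≥ 2e-4
|R(4,4) − R(3,3)| = 0.000027 < 2e-4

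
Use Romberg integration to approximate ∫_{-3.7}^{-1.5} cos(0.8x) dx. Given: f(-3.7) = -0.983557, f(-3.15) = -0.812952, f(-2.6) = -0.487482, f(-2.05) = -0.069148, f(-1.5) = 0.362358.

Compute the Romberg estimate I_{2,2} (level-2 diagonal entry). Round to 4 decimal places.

I_{0,0} (trapezoid, 1 panel, h=2.2000): -0.683319
I_{1,0} (trapezoid, 2 panels, h=1.1000): -0.877890
I_{2,0} (trapezoid, 4 panels, h=0.5500): -0.924100
I_{1,1} = -0.877890 + (-0.877890 − (-0.683319))/3 = -0.942747
I_{2,1} = -0.924100 + (-0.924100 − (-0.877890))/3 = -0.939503
I_{2,2} = -0.939503 + (-0.939503 − (-0.942747))/15 = -0.939287

-0.9393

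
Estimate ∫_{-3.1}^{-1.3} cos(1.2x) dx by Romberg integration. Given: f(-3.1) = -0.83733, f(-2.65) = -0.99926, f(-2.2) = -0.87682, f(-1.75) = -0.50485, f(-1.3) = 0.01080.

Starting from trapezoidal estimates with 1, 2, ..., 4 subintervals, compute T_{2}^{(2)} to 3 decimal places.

-1.289

T_{0}^{(0)} (trapezoid, 1 panel, h=1.8000): -0.74388
T_{1}^{(0)} (trapezoid, 2 panels, h=0.9000): -1.16108
T_{2}^{(0)} (trapezoid, 4 panels, h=0.4500): -1.25739
T_{1}^{(1)} = -1.16108 + (-1.16108 − (-0.74388))/3 = -1.30015
T_{2}^{(1)} = -1.25739 + (-1.25739 − (-1.16108))/3 = -1.28949
T_{2}^{(2)} = -1.28949 + (-1.28949 − (-1.30015))/15 = -1.28878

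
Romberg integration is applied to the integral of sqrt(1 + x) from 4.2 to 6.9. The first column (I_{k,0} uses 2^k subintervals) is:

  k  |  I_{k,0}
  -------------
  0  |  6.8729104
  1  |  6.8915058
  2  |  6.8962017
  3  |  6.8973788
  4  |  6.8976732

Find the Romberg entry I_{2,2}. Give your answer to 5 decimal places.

I_{1,1} = (4·6.8915058 − 6.8729104) / 3 = 6.8977043
I_{2,1} = 6.8962017 + (6.8962017 − 6.8915058)/3 = 6.8977670
I_{2,2} = 6.8977670 + (6.8977670 − 6.8977043)/15 = 6.8977712
(Column j=1 coincides with Simpson's rule on the same nodes.)

6.89777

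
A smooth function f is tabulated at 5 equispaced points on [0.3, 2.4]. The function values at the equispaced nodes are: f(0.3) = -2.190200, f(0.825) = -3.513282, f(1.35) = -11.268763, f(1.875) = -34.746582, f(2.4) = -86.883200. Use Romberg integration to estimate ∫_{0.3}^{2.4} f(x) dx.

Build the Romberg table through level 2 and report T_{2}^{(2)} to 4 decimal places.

-46.2713

T_{0}^{(0)} (trapezoid, 1 panel, h=2.1000): -93.527070
T_{1}^{(0)} (trapezoid, 2 panels, h=1.0500): -58.595736
T_{2}^{(0)} (trapezoid, 4 panels, h=0.5250): -49.384297
T_{1}^{(1)} = -58.595736 + (-58.595736 − (-93.527070))/3 = -46.951958
T_{2}^{(1)} = -49.384297 + (-49.384297 − (-58.595736))/3 = -46.313817
T_{2}^{(2)} = -46.313817 + (-46.313817 − (-46.951958))/15 = -46.271274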